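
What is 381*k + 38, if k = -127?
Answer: -48349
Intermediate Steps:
381*k + 38 = 381*(-127) + 38 = -48387 + 38 = -48349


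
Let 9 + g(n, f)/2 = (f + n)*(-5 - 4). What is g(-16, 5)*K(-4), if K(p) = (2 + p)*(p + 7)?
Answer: -1080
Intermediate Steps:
g(n, f) = -18 - 18*f - 18*n (g(n, f) = -18 + 2*((f + n)*(-5 - 4)) = -18 + 2*((f + n)*(-9)) = -18 + 2*(-9*f - 9*n) = -18 + (-18*f - 18*n) = -18 - 18*f - 18*n)
K(p) = (2 + p)*(7 + p)
g(-16, 5)*K(-4) = (-18 - 18*5 - 18*(-16))*(14 + (-4)**2 + 9*(-4)) = (-18 - 90 + 288)*(14 + 16 - 36) = 180*(-6) = -1080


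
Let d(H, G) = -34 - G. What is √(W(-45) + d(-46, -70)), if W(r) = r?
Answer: 3*I ≈ 3.0*I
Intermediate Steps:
√(W(-45) + d(-46, -70)) = √(-45 + (-34 - 1*(-70))) = √(-45 + (-34 + 70)) = √(-45 + 36) = √(-9) = 3*I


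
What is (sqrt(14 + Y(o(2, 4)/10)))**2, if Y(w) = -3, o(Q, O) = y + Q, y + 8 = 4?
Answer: 11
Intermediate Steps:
y = -4 (y = -8 + 4 = -4)
o(Q, O) = -4 + Q
(sqrt(14 + Y(o(2, 4)/10)))**2 = (sqrt(14 - 3))**2 = (sqrt(11))**2 = 11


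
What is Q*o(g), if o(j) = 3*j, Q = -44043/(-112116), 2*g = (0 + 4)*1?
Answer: 44043/18686 ≈ 2.3570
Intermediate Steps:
g = 2 (g = ((0 + 4)*1)/2 = (4*1)/2 = (1/2)*4 = 2)
Q = 14681/37372 (Q = -44043*(-1/112116) = 14681/37372 ≈ 0.39283)
Q*o(g) = 14681*(3*2)/37372 = (14681/37372)*6 = 44043/18686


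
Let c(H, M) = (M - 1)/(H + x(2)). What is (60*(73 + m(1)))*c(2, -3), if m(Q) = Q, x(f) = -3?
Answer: 17760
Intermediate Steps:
c(H, M) = (-1 + M)/(-3 + H) (c(H, M) = (M - 1)/(H - 3) = (-1 + M)/(-3 + H))
(60*(73 + m(1)))*c(2, -3) = (60*(73 + 1))*((-1 - 3)/(-3 + 2)) = (60*74)*(-4/(-1)) = 4440*(-1*(-4)) = 4440*4 = 17760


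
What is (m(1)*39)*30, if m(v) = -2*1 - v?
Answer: -3510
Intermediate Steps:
m(v) = -2 - v
(m(1)*39)*30 = ((-2 - 1*1)*39)*30 = ((-2 - 1)*39)*30 = -3*39*30 = -117*30 = -3510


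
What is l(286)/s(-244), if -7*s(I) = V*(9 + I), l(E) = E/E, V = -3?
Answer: -7/705 ≈ -0.0099291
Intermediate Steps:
l(E) = 1
s(I) = 27/7 + 3*I/7 (s(I) = -(-3)*(9 + I)/7 = -(-27 - 3*I)/7 = 27/7 + 3*I/7)
l(286)/s(-244) = 1/(27/7 + (3/7)*(-244)) = 1/(27/7 - 732/7) = 1/(-705/7) = 1*(-7/705) = -7/705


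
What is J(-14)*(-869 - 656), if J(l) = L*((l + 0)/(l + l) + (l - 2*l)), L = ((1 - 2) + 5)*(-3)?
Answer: 265350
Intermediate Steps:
L = -12 (L = (-1 + 5)*(-3) = 4*(-3) = -12)
J(l) = -6 + 12*l (J(l) = -12*((l + 0)/(l + l) + (l - 2*l)) = -12*(l/((2*l)) + (l - 2*l)) = -12*(l*(1/(2*l)) - l) = -12*(½ - l) = -6 + 12*l)
J(-14)*(-869 - 656) = (-6 + 12*(-14))*(-869 - 656) = (-6 - 168)*(-1525) = -174*(-1525) = 265350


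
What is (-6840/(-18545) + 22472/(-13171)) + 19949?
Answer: 974468036091/48851239 ≈ 19948.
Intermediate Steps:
(-6840/(-18545) + 22472/(-13171)) + 19949 = (-6840*(-1/18545) + 22472*(-1/13171)) + 19949 = (1368/3709 - 22472/13171) + 19949 = -65330720/48851239 + 19949 = 974468036091/48851239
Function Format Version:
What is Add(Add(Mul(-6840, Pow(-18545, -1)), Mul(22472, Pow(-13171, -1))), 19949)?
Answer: Rational(974468036091, 48851239) ≈ 19948.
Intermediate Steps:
Add(Add(Mul(-6840, Pow(-18545, -1)), Mul(22472, Pow(-13171, -1))), 19949) = Add(Add(Mul(-6840, Rational(-1, 18545)), Mul(22472, Rational(-1, 13171))), 19949) = Add(Add(Rational(1368, 3709), Rational(-22472, 13171)), 19949) = Add(Rational(-65330720, 48851239), 19949) = Rational(974468036091, 48851239)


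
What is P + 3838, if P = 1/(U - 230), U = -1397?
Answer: 6244425/1627 ≈ 3838.0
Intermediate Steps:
P = -1/1627 (P = 1/(-1397 - 230) = 1/(-1627) = -1/1627 ≈ -0.00061463)
P + 3838 = -1/1627 + 3838 = 6244425/1627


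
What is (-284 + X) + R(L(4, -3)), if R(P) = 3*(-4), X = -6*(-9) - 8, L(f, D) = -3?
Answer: -250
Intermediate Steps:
X = 46 (X = 54 - 8 = 46)
R(P) = -12
(-284 + X) + R(L(4, -3)) = (-284 + 46) - 12 = -238 - 12 = -250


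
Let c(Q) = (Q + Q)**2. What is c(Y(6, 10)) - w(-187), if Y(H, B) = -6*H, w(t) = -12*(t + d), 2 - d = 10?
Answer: 2844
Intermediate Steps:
d = -8 (d = 2 - 1*10 = 2 - 10 = -8)
w(t) = 96 - 12*t (w(t) = -12*(t - 8) = -12*(-8 + t) = 96 - 12*t)
c(Q) = 4*Q**2 (c(Q) = (2*Q)**2 = 4*Q**2)
c(Y(6, 10)) - w(-187) = 4*(-6*6)**2 - (96 - 12*(-187)) = 4*(-36)**2 - (96 + 2244) = 4*1296 - 1*2340 = 5184 - 2340 = 2844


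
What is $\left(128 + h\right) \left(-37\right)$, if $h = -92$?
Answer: $-1332$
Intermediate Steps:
$\left(128 + h\right) \left(-37\right) = \left(128 - 92\right) \left(-37\right) = 36 \left(-37\right) = -1332$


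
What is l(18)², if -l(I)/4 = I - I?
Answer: 0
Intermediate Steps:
l(I) = 0 (l(I) = -4*(I - I) = -4*0 = 0)
l(18)² = 0² = 0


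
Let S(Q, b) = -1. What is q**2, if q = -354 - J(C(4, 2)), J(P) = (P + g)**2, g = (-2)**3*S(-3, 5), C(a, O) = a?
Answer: 248004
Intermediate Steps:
g = 8 (g = (-2)**3*(-1) = -8*(-1) = 8)
J(P) = (8 + P)**2 (J(P) = (P + 8)**2 = (8 + P)**2)
q = -498 (q = -354 - (8 + 4)**2 = -354 - 1*12**2 = -354 - 1*144 = -354 - 144 = -498)
q**2 = (-498)**2 = 248004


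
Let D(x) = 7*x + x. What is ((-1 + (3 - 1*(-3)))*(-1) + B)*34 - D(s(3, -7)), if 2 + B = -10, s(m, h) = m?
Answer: -602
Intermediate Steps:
D(x) = 8*x
B = -12 (B = -2 - 10 = -12)
((-1 + (3 - 1*(-3)))*(-1) + B)*34 - D(s(3, -7)) = ((-1 + (3 - 1*(-3)))*(-1) - 12)*34 - 8*3 = ((-1 + (3 + 3))*(-1) - 12)*34 - 1*24 = ((-1 + 6)*(-1) - 12)*34 - 24 = (5*(-1) - 12)*34 - 24 = (-5 - 12)*34 - 24 = -17*34 - 24 = -578 - 24 = -602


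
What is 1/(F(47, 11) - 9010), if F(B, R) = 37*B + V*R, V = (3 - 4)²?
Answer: -1/7260 ≈ -0.00013774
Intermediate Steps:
V = 1 (V = (-1)² = 1)
F(B, R) = R + 37*B (F(B, R) = 37*B + 1*R = 37*B + R = R + 37*B)
1/(F(47, 11) - 9010) = 1/((11 + 37*47) - 9010) = 1/((11 + 1739) - 9010) = 1/(1750 - 9010) = 1/(-7260) = -1/7260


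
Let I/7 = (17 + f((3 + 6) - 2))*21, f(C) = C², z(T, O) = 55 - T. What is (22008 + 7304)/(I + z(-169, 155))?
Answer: 14656/4963 ≈ 2.9531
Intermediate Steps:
I = 9702 (I = 7*((17 + ((3 + 6) - 2)²)*21) = 7*((17 + (9 - 2)²)*21) = 7*((17 + 7²)*21) = 7*((17 + 49)*21) = 7*(66*21) = 7*1386 = 9702)
(22008 + 7304)/(I + z(-169, 155)) = (22008 + 7304)/(9702 + (55 - 1*(-169))) = 29312/(9702 + (55 + 169)) = 29312/(9702 + 224) = 29312/9926 = 29312*(1/9926) = 14656/4963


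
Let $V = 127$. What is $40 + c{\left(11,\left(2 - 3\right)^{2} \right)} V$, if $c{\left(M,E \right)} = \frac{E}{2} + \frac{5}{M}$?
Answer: $\frac{3547}{22} \approx 161.23$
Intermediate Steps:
$c{\left(M,E \right)} = \frac{E}{2} + \frac{5}{M}$ ($c{\left(M,E \right)} = E \frac{1}{2} + \frac{5}{M} = \frac{E}{2} + \frac{5}{M}$)
$40 + c{\left(11,\left(2 - 3\right)^{2} \right)} V = 40 + \left(\frac{\left(2 - 3\right)^{2}}{2} + \frac{5}{11}\right) 127 = 40 + \left(\frac{\left(-1\right)^{2}}{2} + 5 \cdot \frac{1}{11}\right) 127 = 40 + \left(\frac{1}{2} \cdot 1 + \frac{5}{11}\right) 127 = 40 + \left(\frac{1}{2} + \frac{5}{11}\right) 127 = 40 + \frac{21}{22} \cdot 127 = 40 + \frac{2667}{22} = \frac{3547}{22}$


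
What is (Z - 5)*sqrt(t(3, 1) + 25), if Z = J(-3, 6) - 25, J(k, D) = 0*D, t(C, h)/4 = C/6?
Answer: -90*sqrt(3) ≈ -155.88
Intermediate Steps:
t(C, h) = 2*C/3 (t(C, h) = 4*(C/6) = 2*C/3)
J(k, D) = 0
Z = -25 (Z = 0 - 25 = -25)
(Z - 5)*sqrt(t(3, 1) + 25) = (-25 - 5)*sqrt((2/3)*3 + 25) = -30*sqrt(2 + 25) = -90*sqrt(3)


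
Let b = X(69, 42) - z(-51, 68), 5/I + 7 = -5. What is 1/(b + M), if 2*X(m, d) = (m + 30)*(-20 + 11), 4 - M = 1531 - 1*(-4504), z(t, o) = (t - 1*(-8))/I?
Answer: -10/65797 ≈ -0.00015198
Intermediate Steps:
I = -5/12 (I = 5/(-7 - 5) = 5/(-12) = 5*(-1/12) = -5/12 ≈ -0.41667)
z(t, o) = -96/5 - 12*t/5 (z(t, o) = (t - 1*(-8))/(-5/12) = (t + 8)*(-12/5) = (8 + t)*(-12/5) = -96/5 - 12*t/5)
M = -6031 (M = 4 - (1531 - 1*(-4504)) = 4 - (1531 + 4504) = 4 - 1*6035 = 4 - 6035 = -6031)
X(m, d) = -135 - 9*m/2 (X(m, d) = ((m + 30)*(-20 + 11))/2 = ((30 + m)*(-9))/2 = (-270 - 9*m)/2 = -135 - 9*m/2)
b = -5487/10 (b = (-135 - 9/2*69) - (-96/5 - 12/5*(-51)) = (-135 - 621/2) - (-96/5 + 612/5) = -891/2 - 1*516/5 = -891/2 - 516/5 = -5487/10 ≈ -548.70)
1/(b + M) = 1/(-5487/10 - 6031) = 1/(-65797/10) = -10/65797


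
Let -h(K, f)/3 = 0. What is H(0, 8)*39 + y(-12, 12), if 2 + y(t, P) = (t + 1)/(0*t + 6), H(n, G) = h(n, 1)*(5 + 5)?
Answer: -23/6 ≈ -3.8333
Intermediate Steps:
h(K, f) = 0 (h(K, f) = -3*0 = 0)
H(n, G) = 0 (H(n, G) = 0*(5 + 5) = 0*10 = 0)
y(t, P) = -11/6 + t/6 (y(t, P) = -2 + (t + 1)/(0*t + 6) = -2 + (1 + t)/(0 + 6) = -2 + (1 + t)/6 = -2 + (1 + t)*(⅙) = -2 + (⅙ + t/6) = -11/6 + t/6)
H(0, 8)*39 + y(-12, 12) = 0*39 + (-11/6 + (⅙)*(-12)) = 0 + (-11/6 - 2) = 0 - 23/6 = -23/6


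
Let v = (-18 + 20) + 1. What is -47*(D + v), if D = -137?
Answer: 6298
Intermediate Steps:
v = 3 (v = 2 + 1 = 3)
-47*(D + v) = -47*(-137 + 3) = -47*(-134) = 6298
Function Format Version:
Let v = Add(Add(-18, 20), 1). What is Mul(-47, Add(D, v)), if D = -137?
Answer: 6298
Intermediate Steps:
v = 3 (v = Add(2, 1) = 3)
Mul(-47, Add(D, v)) = Mul(-47, Add(-137, 3)) = Mul(-47, -134) = 6298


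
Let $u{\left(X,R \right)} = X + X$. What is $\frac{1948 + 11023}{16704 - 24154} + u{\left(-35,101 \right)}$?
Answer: $- \frac{534471}{7450} \approx -71.741$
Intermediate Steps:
$u{\left(X,R \right)} = 2 X$
$\frac{1948 + 11023}{16704 - 24154} + u{\left(-35,101 \right)} = \frac{1948 + 11023}{16704 - 24154} + 2 \left(-35\right) = \frac{12971}{-7450} - 70 = 12971 \left(- \frac{1}{7450}\right) - 70 = - \frac{12971}{7450} - 70 = - \frac{534471}{7450}$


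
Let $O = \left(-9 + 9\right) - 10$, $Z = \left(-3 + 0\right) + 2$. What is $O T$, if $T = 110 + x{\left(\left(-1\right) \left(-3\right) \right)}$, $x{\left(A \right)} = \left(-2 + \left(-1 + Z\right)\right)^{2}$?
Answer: $-1260$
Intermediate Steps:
$Z = -1$ ($Z = -3 + 2 = -1$)
$O = -10$ ($O = 0 - 10 = -10$)
$x{\left(A \right)} = 16$ ($x{\left(A \right)} = \left(-2 - 2\right)^{2} = \left(-4\right)^{2} = 16$)
$T = 126$ ($T = 110 + 16 = 126$)
$O T = \left(-10\right) 126 = -1260$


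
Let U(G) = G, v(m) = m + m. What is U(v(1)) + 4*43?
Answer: 174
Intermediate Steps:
v(m) = 2*m
U(v(1)) + 4*43 = 2*1 + 4*43 = 2 + 172 = 174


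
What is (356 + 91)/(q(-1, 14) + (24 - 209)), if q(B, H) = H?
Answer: -149/57 ≈ -2.6140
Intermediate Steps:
(356 + 91)/(q(-1, 14) + (24 - 209)) = (356 + 91)/(14 + (24 - 209)) = 447/(14 - 185) = 447/(-171) = 447*(-1/171) = -149/57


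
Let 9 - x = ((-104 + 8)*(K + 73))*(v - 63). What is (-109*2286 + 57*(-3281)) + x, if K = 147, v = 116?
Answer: 683178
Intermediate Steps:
x = 1119369 (x = 9 - (-104 + 8)*(147 + 73)*(116 - 63) = 9 - (-96*220)*53 = 9 - (-21120)*53 = 9 - 1*(-1119360) = 9 + 1119360 = 1119369)
(-109*2286 + 57*(-3281)) + x = (-109*2286 + 57*(-3281)) + 1119369 = (-249174 - 187017) + 1119369 = -436191 + 1119369 = 683178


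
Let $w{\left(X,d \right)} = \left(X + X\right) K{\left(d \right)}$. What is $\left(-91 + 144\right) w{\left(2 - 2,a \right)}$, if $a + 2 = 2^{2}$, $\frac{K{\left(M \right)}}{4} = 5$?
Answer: $0$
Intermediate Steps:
$K{\left(M \right)} = 20$ ($K{\left(M \right)} = 4 \cdot 5 = 20$)
$a = 2$ ($a = -2 + 2^{2} = -2 + 4 = 2$)
$w{\left(X,d \right)} = 40 X$ ($w{\left(X,d \right)} = \left(X + X\right) 20 = 2 X 20 = 40 X$)
$\left(-91 + 144\right) w{\left(2 - 2,a \right)} = \left(-91 + 144\right) 40 \left(2 - 2\right) = 53 \cdot 40 \left(2 - 2\right) = 53 \cdot 40 \cdot 0 = 53 \cdot 0 = 0$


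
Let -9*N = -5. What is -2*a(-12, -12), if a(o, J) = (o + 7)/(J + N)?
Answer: -90/103 ≈ -0.87379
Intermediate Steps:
N = 5/9 (N = -1/9*(-5) = 5/9 ≈ 0.55556)
a(o, J) = (7 + o)/(5/9 + J) (a(o, J) = (o + 7)/(J + 5/9) = (7 + o)/(5/9 + J))
-2*a(-12, -12) = -18*(7 - 12)/(5 + 9*(-12)) = -18*(-5)/(5 - 108) = -18*(-5)/(-103) = -18*(-1)*(-5)/103 = -2*45/103 = -90/103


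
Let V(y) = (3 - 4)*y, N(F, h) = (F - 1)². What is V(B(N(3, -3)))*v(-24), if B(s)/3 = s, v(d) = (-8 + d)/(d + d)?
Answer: -8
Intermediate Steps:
N(F, h) = (-1 + F)²
v(d) = (-8 + d)/(2*d) (v(d) = (-8 + d)/((2*d)) = (-8 + d)*(1/(2*d)) = (-8 + d)/(2*d))
B(s) = 3*s
V(y) = -y
V(B(N(3, -3)))*v(-24) = (-3*(-1 + 3)²)*((½)*(-8 - 24)/(-24)) = (-3*2²)*((½)*(-1/24)*(-32)) = -3*4*(⅔) = -1*12*(⅔) = -12*⅔ = -8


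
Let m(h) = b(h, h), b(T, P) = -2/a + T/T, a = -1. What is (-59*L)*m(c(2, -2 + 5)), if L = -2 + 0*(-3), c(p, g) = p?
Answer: 354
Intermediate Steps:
b(T, P) = 3 (b(T, P) = -2/(-1) + T/T = -2*(-1) + 1 = 2 + 1 = 3)
m(h) = 3
L = -2 (L = -2 + 0 = -2)
(-59*L)*m(c(2, -2 + 5)) = -59*(-2)*3 = 118*3 = 354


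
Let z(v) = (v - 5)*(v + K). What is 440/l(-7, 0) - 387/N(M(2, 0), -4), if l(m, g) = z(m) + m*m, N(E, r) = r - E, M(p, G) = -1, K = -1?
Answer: 3829/29 ≈ 132.03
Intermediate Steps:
z(v) = (-1 + v)*(-5 + v) (z(v) = (v - 5)*(v - 1) = (-5 + v)*(-1 + v) = (-1 + v)*(-5 + v))
l(m, g) = 5 - 6*m + 2*m**2 (l(m, g) = (5 + m**2 - 6*m) + m*m = (5 + m**2 - 6*m) + m**2 = 5 - 6*m + 2*m**2)
440/l(-7, 0) - 387/N(M(2, 0), -4) = 440/(5 - 6*(-7) + 2*(-7)**2) - 387/(-4 - 1*(-1)) = 440/(5 + 42 + 2*49) - 387/(-4 + 1) = 440/(5 + 42 + 98) - 387/(-3) = 440/145 - 387*(-1/3) = 440*(1/145) + 129 = 88/29 + 129 = 3829/29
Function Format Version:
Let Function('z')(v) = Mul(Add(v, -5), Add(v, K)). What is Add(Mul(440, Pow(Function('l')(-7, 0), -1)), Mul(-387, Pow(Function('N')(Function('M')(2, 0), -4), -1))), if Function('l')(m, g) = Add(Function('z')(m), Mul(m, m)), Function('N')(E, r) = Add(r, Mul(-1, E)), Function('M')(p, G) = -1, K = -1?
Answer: Rational(3829, 29) ≈ 132.03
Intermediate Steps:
Function('z')(v) = Mul(Add(-1, v), Add(-5, v)) (Function('z')(v) = Mul(Add(v, -5), Add(v, -1)) = Mul(Add(-5, v), Add(-1, v)) = Mul(Add(-1, v), Add(-5, v)))
Function('l')(m, g) = Add(5, Mul(-6, m), Mul(2, Pow(m, 2))) (Function('l')(m, g) = Add(Add(5, Pow(m, 2), Mul(-6, m)), Mul(m, m)) = Add(Add(5, Pow(m, 2), Mul(-6, m)), Pow(m, 2)) = Add(5, Mul(-6, m), Mul(2, Pow(m, 2))))
Add(Mul(440, Pow(Function('l')(-7, 0), -1)), Mul(-387, Pow(Function('N')(Function('M')(2, 0), -4), -1))) = Add(Mul(440, Pow(Add(5, Mul(-6, -7), Mul(2, Pow(-7, 2))), -1)), Mul(-387, Pow(Add(-4, Mul(-1, -1)), -1))) = Add(Mul(440, Pow(Add(5, 42, Mul(2, 49)), -1)), Mul(-387, Pow(Add(-4, 1), -1))) = Add(Mul(440, Pow(Add(5, 42, 98), -1)), Mul(-387, Pow(-3, -1))) = Add(Mul(440, Pow(145, -1)), Mul(-387, Rational(-1, 3))) = Add(Mul(440, Rational(1, 145)), 129) = Add(Rational(88, 29), 129) = Rational(3829, 29)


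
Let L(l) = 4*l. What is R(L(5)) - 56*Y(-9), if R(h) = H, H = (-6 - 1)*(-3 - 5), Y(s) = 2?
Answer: -56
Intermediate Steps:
H = 56 (H = -7*(-8) = 56)
R(h) = 56
R(L(5)) - 56*Y(-9) = 56 - 56*2 = 56 - 112 = -56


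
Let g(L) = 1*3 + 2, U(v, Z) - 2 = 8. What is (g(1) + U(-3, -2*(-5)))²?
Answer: 225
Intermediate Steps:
U(v, Z) = 10 (U(v, Z) = 2 + 8 = 10)
g(L) = 5 (g(L) = 3 + 2 = 5)
(g(1) + U(-3, -2*(-5)))² = (5 + 10)² = 15² = 225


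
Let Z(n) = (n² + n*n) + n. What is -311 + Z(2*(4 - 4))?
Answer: -311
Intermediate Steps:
Z(n) = n + 2*n² (Z(n) = (n² + n²) + n = 2*n² + n = n + 2*n²)
-311 + Z(2*(4 - 4)) = -311 + (2*(4 - 4))*(1 + 2*(2*(4 - 4))) = -311 + (2*0)*(1 + 2*(2*0)) = -311 + 0*(1 + 2*0) = -311 + 0*(1 + 0) = -311 + 0*1 = -311 + 0 = -311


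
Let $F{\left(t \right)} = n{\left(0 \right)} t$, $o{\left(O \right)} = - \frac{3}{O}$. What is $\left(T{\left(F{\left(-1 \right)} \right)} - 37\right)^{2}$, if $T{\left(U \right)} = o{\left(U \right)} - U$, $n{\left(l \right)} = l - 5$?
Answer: $\frac{45369}{25} \approx 1814.8$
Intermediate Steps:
$n{\left(l \right)} = -5 + l$ ($n{\left(l \right)} = l - 5 = -5 + l$)
$F{\left(t \right)} = - 5 t$ ($F{\left(t \right)} = \left(-5 + 0\right) t = - 5 t$)
$T{\left(U \right)} = - U - \frac{3}{U}$ ($T{\left(U \right)} = - \frac{3}{U} - U = - U - \frac{3}{U}$)
$\left(T{\left(F{\left(-1 \right)} \right)} - 37\right)^{2} = \left(\left(- \left(-5\right) \left(-1\right) - \frac{3}{\left(-5\right) \left(-1\right)}\right) - 37\right)^{2} = \left(\left(\left(-1\right) 5 - \frac{3}{5}\right) - 37\right)^{2} = \left(\left(-5 - \frac{3}{5}\right) - 37\right)^{2} = \left(- \frac{28}{5} - 37\right)^{2} = \left(- \frac{213}{5}\right)^{2} = \frac{45369}{25}$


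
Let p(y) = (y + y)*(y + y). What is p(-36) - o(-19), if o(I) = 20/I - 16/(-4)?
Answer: 98440/19 ≈ 5181.1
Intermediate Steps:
o(I) = 4 + 20/I (o(I) = 20/I - 16*(-¼) = 20/I + 4 = 4 + 20/I)
p(y) = 4*y² (p(y) = (2*y)*(2*y) = 4*y²)
p(-36) - o(-19) = 4*(-36)² - (4 + 20/(-19)) = 4*1296 - (4 + 20*(-1/19)) = 5184 - (4 - 20/19) = 5184 - 1*56/19 = 5184 - 56/19 = 98440/19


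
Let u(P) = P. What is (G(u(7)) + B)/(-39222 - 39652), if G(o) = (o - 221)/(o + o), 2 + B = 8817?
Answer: -30799/276059 ≈ -0.11157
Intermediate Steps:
B = 8815 (B = -2 + 8817 = 8815)
G(o) = (-221 + o)/(2*o) (G(o) = (-221 + o)/((2*o)) = (-221 + o)*(1/(2*o)) = (-221 + o)/(2*o))
(G(u(7)) + B)/(-39222 - 39652) = ((½)*(-221 + 7)/7 + 8815)/(-39222 - 39652) = ((½)*(⅐)*(-214) + 8815)/(-78874) = (-107/7 + 8815)*(-1/78874) = (61598/7)*(-1/78874) = -30799/276059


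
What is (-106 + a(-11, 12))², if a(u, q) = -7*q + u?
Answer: 40401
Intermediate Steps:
a(u, q) = u - 7*q
(-106 + a(-11, 12))² = (-106 + (-11 - 7*12))² = (-106 + (-11 - 84))² = (-106 - 95)² = (-201)² = 40401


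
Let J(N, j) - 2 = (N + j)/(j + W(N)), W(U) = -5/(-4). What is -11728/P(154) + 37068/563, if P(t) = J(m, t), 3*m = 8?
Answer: -6046666212/1578089 ≈ -3831.6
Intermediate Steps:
m = 8/3 (m = (⅓)*8 = 8/3 ≈ 2.6667)
W(U) = 5/4 (W(U) = -5*(-¼) = 5/4)
J(N, j) = 2 + (N + j)/(5/4 + j) (J(N, j) = 2 + (N + j)/(j + 5/4) = 2 + (N + j)/(5/4 + j))
P(t) = 2*(31/3 + 6*t)/(5 + 4*t) (P(t) = 2*(5 + 2*(8/3) + 6*t)/(5 + 4*t) = 2*(5 + 16/3 + 6*t)/(5 + 4*t) = 2*(31/3 + 6*t)/(5 + 4*t))
-11728/P(154) + 37068/563 = -11728*3*(5 + 4*154)/(2*(31 + 18*154)) + 37068/563 = -11728*3*(5 + 616)/(2*(31 + 2772)) + 37068*(1/563) = -11728/((⅔)*2803/621) + 37068/563 = -11728/((⅔)*(1/621)*2803) + 37068/563 = -11728/5606/1863 + 37068/563 = -11728*1863/5606 + 37068/563 = -10924632/2803 + 37068/563 = -6046666212/1578089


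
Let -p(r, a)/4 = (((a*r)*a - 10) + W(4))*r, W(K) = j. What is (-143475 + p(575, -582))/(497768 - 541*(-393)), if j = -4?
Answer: -63994657325/101483 ≈ -6.3060e+5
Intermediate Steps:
W(K) = -4
p(r, a) = -4*r*(-14 + r*a**2) (p(r, a) = -4*(((a*r)*a - 10) - 4)*r = -4*((r*a**2 - 10) - 4)*r = -4*((-10 + r*a**2) - 4)*r = -4*(-14 + r*a**2)*r = -4*r*(-14 + r*a**2))
(-143475 + p(575, -582))/(497768 - 541*(-393)) = (-143475 + 4*575*(14 - 1*575*(-582)**2))/(497768 - 541*(-393)) = (-143475 + 4*575*(14 - 1*575*338724))/(497768 + 212613) = (-143475 + 4*575*(14 - 194766300))/710381 = (-143475 + 4*575*(-194766286))*(1/710381) = (-143475 - 447962457800)*(1/710381) = -447962601275*1/710381 = -63994657325/101483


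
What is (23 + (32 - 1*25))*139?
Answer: 4170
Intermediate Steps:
(23 + (32 - 1*25))*139 = (23 + (32 - 25))*139 = (23 + 7)*139 = 30*139 = 4170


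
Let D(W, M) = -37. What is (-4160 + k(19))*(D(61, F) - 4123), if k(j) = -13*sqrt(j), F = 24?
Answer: 17305600 + 54080*sqrt(19) ≈ 1.7541e+7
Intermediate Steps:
(-4160 + k(19))*(D(61, F) - 4123) = (-4160 - 13*sqrt(19))*(-37 - 4123) = (-4160 - 13*sqrt(19))*(-4160) = 17305600 + 54080*sqrt(19)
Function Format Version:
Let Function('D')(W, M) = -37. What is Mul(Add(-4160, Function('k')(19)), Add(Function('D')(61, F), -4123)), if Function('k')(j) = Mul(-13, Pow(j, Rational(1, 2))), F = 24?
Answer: Add(17305600, Mul(54080, Pow(19, Rational(1, 2)))) ≈ 1.7541e+7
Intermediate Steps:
Mul(Add(-4160, Function('k')(19)), Add(Function('D')(61, F), -4123)) = Mul(Add(-4160, Mul(-13, Pow(19, Rational(1, 2)))), Add(-37, -4123)) = Mul(Add(-4160, Mul(-13, Pow(19, Rational(1, 2)))), -4160) = Add(17305600, Mul(54080, Pow(19, Rational(1, 2))))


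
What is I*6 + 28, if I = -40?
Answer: -212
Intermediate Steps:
I*6 + 28 = -40*6 + 28 = -240 + 28 = -212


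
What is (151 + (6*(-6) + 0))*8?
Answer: 920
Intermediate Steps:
(151 + (6*(-6) + 0))*8 = (151 + (-36 + 0))*8 = (151 - 36)*8 = 115*8 = 920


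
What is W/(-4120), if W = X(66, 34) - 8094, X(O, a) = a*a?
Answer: 3469/2060 ≈ 1.6840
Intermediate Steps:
X(O, a) = a²
W = -6938 (W = 34² - 8094 = 1156 - 8094 = -6938)
W/(-4120) = -6938/(-4120) = -6938*(-1/4120) = 3469/2060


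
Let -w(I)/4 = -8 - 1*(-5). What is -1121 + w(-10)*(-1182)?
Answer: -15305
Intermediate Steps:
w(I) = 12 (w(I) = -4*(-8 - 1*(-5)) = -4*(-8 + 5) = -4*(-3) = 12)
-1121 + w(-10)*(-1182) = -1121 + 12*(-1182) = -1121 - 14184 = -15305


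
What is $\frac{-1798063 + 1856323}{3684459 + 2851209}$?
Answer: $\frac{4855}{544639} \approx 0.0089142$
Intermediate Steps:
$\frac{-1798063 + 1856323}{3684459 + 2851209} = \frac{58260}{6535668} = 58260 \cdot \frac{1}{6535668} = \frac{4855}{544639}$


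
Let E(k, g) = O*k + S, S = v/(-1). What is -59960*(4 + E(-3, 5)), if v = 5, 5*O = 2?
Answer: 131912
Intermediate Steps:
O = 2/5 (O = (1/5)*2 = 2/5 ≈ 0.40000)
S = -5 (S = 5/(-1) = 5*(-1) = -5)
E(k, g) = -5 + 2*k/5 (E(k, g) = 2*k/5 - 5 = -5 + 2*k/5)
-59960*(4 + E(-3, 5)) = -59960*(4 + (-5 + (2/5)*(-3))) = -59960*(4 + (-5 - 6/5)) = -59960*(4 - 31/5) = -59960*(-11)/5 = -29980*(-22/5) = 131912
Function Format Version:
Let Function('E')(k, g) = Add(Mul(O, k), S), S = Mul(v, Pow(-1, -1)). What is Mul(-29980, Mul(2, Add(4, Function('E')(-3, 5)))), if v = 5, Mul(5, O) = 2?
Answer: 131912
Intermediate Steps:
O = Rational(2, 5) (O = Mul(Rational(1, 5), 2) = Rational(2, 5) ≈ 0.40000)
S = -5 (S = Mul(5, Pow(-1, -1)) = Mul(5, -1) = -5)
Function('E')(k, g) = Add(-5, Mul(Rational(2, 5), k)) (Function('E')(k, g) = Add(Mul(Rational(2, 5), k), -5) = Add(-5, Mul(Rational(2, 5), k)))
Mul(-29980, Mul(2, Add(4, Function('E')(-3, 5)))) = Mul(-29980, Mul(2, Add(4, Add(-5, Mul(Rational(2, 5), -3))))) = Mul(-29980, Mul(2, Add(4, Add(-5, Rational(-6, 5))))) = Mul(-29980, Mul(2, Add(4, Rational(-31, 5)))) = Mul(-29980, Mul(2, Rational(-11, 5))) = Mul(-29980, Rational(-22, 5)) = 131912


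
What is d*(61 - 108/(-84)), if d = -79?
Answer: -34444/7 ≈ -4920.6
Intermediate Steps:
d*(61 - 108/(-84)) = -79*(61 - 108/(-84)) = -79*(61 - 108*(-1/84)) = -79*(61 + 9/7) = -79*436/7 = -34444/7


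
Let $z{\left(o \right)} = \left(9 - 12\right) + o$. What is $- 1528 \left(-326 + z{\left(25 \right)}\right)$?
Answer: $464512$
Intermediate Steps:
$z{\left(o \right)} = -3 + o$
$- 1528 \left(-326 + z{\left(25 \right)}\right) = - 1528 \left(-326 + \left(-3 + 25\right)\right) = - 1528 \left(-326 + 22\right) = \left(-1528\right) \left(-304\right) = 464512$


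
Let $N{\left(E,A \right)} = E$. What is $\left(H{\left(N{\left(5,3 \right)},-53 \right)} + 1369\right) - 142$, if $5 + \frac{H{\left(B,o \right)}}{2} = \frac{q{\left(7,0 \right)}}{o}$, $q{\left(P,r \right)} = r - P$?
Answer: $\frac{64515}{53} \approx 1217.3$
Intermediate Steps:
$H{\left(B,o \right)} = -10 - \frac{14}{o}$ ($H{\left(B,o \right)} = -10 + 2 \frac{0 - 7}{o} = -10 + 2 \left(- \frac{7}{o}\right) = -10 - \frac{14}{o}$)
$\left(H{\left(N{\left(5,3 \right)},-53 \right)} + 1369\right) - 142 = \left(\left(-10 - \frac{14}{-53}\right) + 1369\right) - 142 = \left(\left(-10 - - \frac{14}{53}\right) + 1369\right) - 142 = \left(\left(-10 + \frac{14}{53}\right) + 1369\right) - 142 = \left(- \frac{516}{53} + 1369\right) - 142 = \frac{72041}{53} - 142 = \frac{64515}{53}$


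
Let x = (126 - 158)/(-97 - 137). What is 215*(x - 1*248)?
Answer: -6235000/117 ≈ -53291.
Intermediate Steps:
x = 16/117 (x = -32/(-234) = -32*(-1/234) = 16/117 ≈ 0.13675)
215*(x - 1*248) = 215*(16/117 - 1*248) = 215*(16/117 - 248) = 215*(-29000/117) = -6235000/117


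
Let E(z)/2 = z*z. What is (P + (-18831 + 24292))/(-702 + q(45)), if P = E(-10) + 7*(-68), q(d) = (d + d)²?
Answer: 5185/7398 ≈ 0.70086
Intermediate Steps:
E(z) = 2*z² (E(z) = 2*(z*z) = 2*z²)
q(d) = 4*d² (q(d) = (2*d)² = 4*d²)
P = -276 (P = 2*(-10)² + 7*(-68) = 2*100 - 476 = 200 - 476 = -276)
(P + (-18831 + 24292))/(-702 + q(45)) = (-276 + (-18831 + 24292))/(-702 + 4*45²) = (-276 + 5461)/(-702 + 4*2025) = 5185/(-702 + 8100) = 5185/7398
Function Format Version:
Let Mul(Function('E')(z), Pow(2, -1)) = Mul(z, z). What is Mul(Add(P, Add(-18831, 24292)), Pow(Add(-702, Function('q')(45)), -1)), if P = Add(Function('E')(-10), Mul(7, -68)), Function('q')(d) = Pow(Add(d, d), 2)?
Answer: Rational(5185, 7398) ≈ 0.70086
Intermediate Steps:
Function('E')(z) = Mul(2, Pow(z, 2)) (Function('E')(z) = Mul(2, Mul(z, z)) = Mul(2, Pow(z, 2)))
Function('q')(d) = Mul(4, Pow(d, 2)) (Function('q')(d) = Pow(Mul(2, d), 2) = Mul(4, Pow(d, 2)))
P = -276 (P = Add(Mul(2, Pow(-10, 2)), Mul(7, -68)) = Add(Mul(2, 100), -476) = Add(200, -476) = -276)
Mul(Add(P, Add(-18831, 24292)), Pow(Add(-702, Function('q')(45)), -1)) = Mul(Add(-276, Add(-18831, 24292)), Pow(Add(-702, Mul(4, Pow(45, 2))), -1)) = Mul(Add(-276, 5461), Pow(Add(-702, Mul(4, 2025)), -1)) = Mul(5185, Pow(Add(-702, 8100), -1)) = Mul(5185, Pow(7398, -1)) = Mul(5185, Rational(1, 7398)) = Rational(5185, 7398)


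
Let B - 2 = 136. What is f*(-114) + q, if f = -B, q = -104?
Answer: 15628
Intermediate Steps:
B = 138 (B = 2 + 136 = 138)
f = -138 (f = -1*138 = -138)
f*(-114) + q = -138*(-114) - 104 = 15732 - 104 = 15628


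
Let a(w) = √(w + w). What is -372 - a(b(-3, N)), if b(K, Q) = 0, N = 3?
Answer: -372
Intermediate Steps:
a(w) = √2*√w (a(w) = √(2*w) = √2*√w)
-372 - a(b(-3, N)) = -372 - √2*√0 = -372 - √2*0 = -372 - 1*0 = -372 + 0 = -372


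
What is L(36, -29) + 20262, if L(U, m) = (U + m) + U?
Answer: 20305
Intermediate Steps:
L(U, m) = m + 2*U
L(36, -29) + 20262 = (-29 + 2*36) + 20262 = (-29 + 72) + 20262 = 43 + 20262 = 20305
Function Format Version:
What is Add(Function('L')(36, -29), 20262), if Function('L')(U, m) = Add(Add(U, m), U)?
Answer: 20305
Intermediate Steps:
Function('L')(U, m) = Add(m, Mul(2, U))
Add(Function('L')(36, -29), 20262) = Add(Add(-29, Mul(2, 36)), 20262) = Add(Add(-29, 72), 20262) = Add(43, 20262) = 20305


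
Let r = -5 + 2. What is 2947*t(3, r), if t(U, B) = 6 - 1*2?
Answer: 11788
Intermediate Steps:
r = -3
t(U, B) = 4 (t(U, B) = 6 - 2 = 4)
2947*t(3, r) = 2947*4 = 11788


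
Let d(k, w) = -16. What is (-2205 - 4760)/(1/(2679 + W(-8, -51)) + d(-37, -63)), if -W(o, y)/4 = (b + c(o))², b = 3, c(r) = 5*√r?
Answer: 6965*(240*√2 + 3443*I)/(3840*√2 + 55087*I) ≈ 435.32 + 0.00077152*I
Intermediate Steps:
W(o, y) = -4*(3 + 5*√o)²
(-2205 - 4760)/(1/(2679 + W(-8, -51)) + d(-37, -63)) = (-2205 - 4760)/(1/(2679 - 4*(3 + 5*√(-8))²) - 16) = -6965/(1/(2679 - 4*(3 + 5*(2*I*√2))²) - 16) = -6965/(1/(2679 - 4*(3 + 10*I*√2)²) - 16) = -6965/(-16 + 1/(2679 - 4*(3 + 10*I*√2)²))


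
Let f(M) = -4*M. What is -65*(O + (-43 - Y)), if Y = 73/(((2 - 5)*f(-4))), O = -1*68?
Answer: 341575/48 ≈ 7116.1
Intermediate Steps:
O = -68
Y = -73/48 (Y = 73/(((2 - 5)*(-4*(-4)))) = 73/((-3*16)) = 73/(-48) = 73*(-1/48) = -73/48 ≈ -1.5208)
-65*(O + (-43 - Y)) = -65*(-68 + (-43 - 1*(-73/48))) = -65*(-68 + (-43 + 73/48)) = -65*(-68 - 1991/48) = -65*(-5255/48) = 341575/48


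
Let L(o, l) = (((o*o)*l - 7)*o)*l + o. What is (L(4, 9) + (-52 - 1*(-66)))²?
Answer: 24502500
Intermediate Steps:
L(o, l) = o + l*o*(-7 + l*o²) (L(o, l) = ((o²*l - 7)*o)*l + o = ((l*o² - 7)*o)*l + o = ((-7 + l*o²)*o)*l + o = (o*(-7 + l*o²))*l + o = l*o*(-7 + l*o²) + o = o + l*o*(-7 + l*o²))
(L(4, 9) + (-52 - 1*(-66)))² = (4*(1 - 7*9 + 9²*4²) + (-52 - 1*(-66)))² = (4*(1 - 63 + 81*16) + (-52 + 66))² = (4*(1 - 63 + 1296) + 14)² = (4*1234 + 14)² = (4936 + 14)² = 4950² = 24502500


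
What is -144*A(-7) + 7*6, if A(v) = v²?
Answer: -7014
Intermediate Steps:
-144*A(-7) + 7*6 = -144*(-7)² + 7*6 = -144*49 + 42 = -7056 + 42 = -7014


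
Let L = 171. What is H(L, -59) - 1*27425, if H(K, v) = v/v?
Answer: -27424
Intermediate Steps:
H(K, v) = 1
H(L, -59) - 1*27425 = 1 - 1*27425 = 1 - 27425 = -27424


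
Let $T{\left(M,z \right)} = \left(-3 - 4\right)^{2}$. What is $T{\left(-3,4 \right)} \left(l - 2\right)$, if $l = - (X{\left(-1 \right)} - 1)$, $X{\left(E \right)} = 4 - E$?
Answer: $-294$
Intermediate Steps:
$l = -4$ ($l = - (\left(4 - -1\right) - 1) = - (\left(4 + 1\right) - 1) = - (5 - 1) = \left(-1\right) 4 = -4$)
$T{\left(M,z \right)} = 49$ ($T{\left(M,z \right)} = \left(-7\right)^{2} = 49$)
$T{\left(-3,4 \right)} \left(l - 2\right) = 49 \left(-4 - 2\right) = 49 \left(-6\right) = -294$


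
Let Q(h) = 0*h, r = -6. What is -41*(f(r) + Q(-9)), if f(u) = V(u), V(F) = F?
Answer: 246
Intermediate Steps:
Q(h) = 0
f(u) = u
-41*(f(r) + Q(-9)) = -41*(-6 + 0) = -41*(-6) = 246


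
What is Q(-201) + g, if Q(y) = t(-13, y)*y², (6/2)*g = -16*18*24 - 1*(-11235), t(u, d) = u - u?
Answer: 1441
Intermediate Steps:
t(u, d) = 0
g = 1441 (g = (-16*18*24 - 1*(-11235))/3 = (-288*24 + 11235)/3 = (-6912 + 11235)/3 = (⅓)*4323 = 1441)
Q(y) = 0 (Q(y) = 0*y² = 0)
Q(-201) + g = 0 + 1441 = 1441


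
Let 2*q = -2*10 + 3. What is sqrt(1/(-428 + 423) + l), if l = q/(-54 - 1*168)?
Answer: I*sqrt(199245)/1110 ≈ 0.40213*I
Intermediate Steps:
q = -17/2 (q = (-2*10 + 3)/2 = (-20 + 3)/2 = (1/2)*(-17) = -17/2 ≈ -8.5000)
l = 17/444 (l = -17/(2*(-54 - 1*168)) = -17/(2*(-54 - 168)) = -17/2/(-222) = -17/2*(-1/222) = 17/444 ≈ 0.038288)
sqrt(1/(-428 + 423) + l) = sqrt(1/(-428 + 423) + 17/444) = sqrt(1/(-5) + 17/444) = sqrt(-1/5 + 17/444) = sqrt(-359/2220) = I*sqrt(199245)/1110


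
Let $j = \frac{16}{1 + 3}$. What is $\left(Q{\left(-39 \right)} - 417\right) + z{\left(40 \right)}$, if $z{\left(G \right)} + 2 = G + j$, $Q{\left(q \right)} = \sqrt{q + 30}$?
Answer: $-375 + 3 i \approx -375.0 + 3.0 i$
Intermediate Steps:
$Q{\left(q \right)} = \sqrt{30 + q}$
$j = 4$ ($j = \frac{16}{4} = 16 \cdot \frac{1}{4} = 4$)
$z{\left(G \right)} = 2 + G$ ($z{\left(G \right)} = -2 + \left(G + 4\right) = -2 + \left(4 + G\right) = 2 + G$)
$\left(Q{\left(-39 \right)} - 417\right) + z{\left(40 \right)} = \left(\sqrt{30 - 39} - 417\right) + \left(2 + 40\right) = \left(\sqrt{-9} - 417\right) + 42 = \left(3 i - 417\right) + 42 = \left(-417 + 3 i\right) + 42 = -375 + 3 i$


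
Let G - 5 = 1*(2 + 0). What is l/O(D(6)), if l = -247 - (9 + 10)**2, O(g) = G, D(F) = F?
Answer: -608/7 ≈ -86.857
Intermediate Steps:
G = 7 (G = 5 + 1*(2 + 0) = 5 + 1*2 = 5 + 2 = 7)
O(g) = 7
l = -608 (l = -247 - 1*19**2 = -247 - 1*361 = -247 - 361 = -608)
l/O(D(6)) = -608/7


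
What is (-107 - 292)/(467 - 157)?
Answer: -399/310 ≈ -1.2871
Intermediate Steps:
(-107 - 292)/(467 - 157) = -399/310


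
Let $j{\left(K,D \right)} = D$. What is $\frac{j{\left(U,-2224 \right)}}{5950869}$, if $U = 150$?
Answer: $- \frac{2224}{5950869} \approx -0.00037373$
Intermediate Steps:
$\frac{j{\left(U,-2224 \right)}}{5950869} = - \frac{2224}{5950869}$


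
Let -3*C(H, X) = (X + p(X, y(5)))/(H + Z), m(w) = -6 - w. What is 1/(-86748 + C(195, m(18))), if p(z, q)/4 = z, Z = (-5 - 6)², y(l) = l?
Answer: -79/6853082 ≈ -1.1528e-5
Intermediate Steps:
Z = 121 (Z = (-11)² = 121)
p(z, q) = 4*z
C(H, X) = -5*X/(3*(121 + H)) (C(H, X) = -(X + 4*X)/(3*(H + 121)) = -5*X/(3*(121 + H)))
1/(-86748 + C(195, m(18))) = 1/(-86748 - 5*(-6 - 1*18)/(363 + 3*195)) = 1/(-86748 - 5*(-6 - 18)/(363 + 585)) = 1/(-86748 - 5*(-24)/948) = 1/(-86748 - 5*(-24)*1/948) = 1/(-86748 + 10/79) = 1/(-6853082/79) = -79/6853082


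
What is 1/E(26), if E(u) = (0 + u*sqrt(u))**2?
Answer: 1/17576 ≈ 5.6896e-5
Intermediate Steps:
E(u) = u**3 (E(u) = (0 + u**(3/2))**2 = (u**(3/2))**2 = u**3)
1/E(26) = 1/(26**3) = 1/17576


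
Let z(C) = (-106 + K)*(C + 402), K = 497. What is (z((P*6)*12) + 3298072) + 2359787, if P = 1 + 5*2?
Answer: 6124713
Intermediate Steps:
P = 11 (P = 1 + 10 = 11)
z(C) = 157182 + 391*C (z(C) = (-106 + 497)*(C + 402) = 391*(402 + C) = 157182 + 391*C)
(z((P*6)*12) + 3298072) + 2359787 = ((157182 + 391*((11*6)*12)) + 3298072) + 2359787 = ((157182 + 391*(66*12)) + 3298072) + 2359787 = ((157182 + 391*792) + 3298072) + 2359787 = ((157182 + 309672) + 3298072) + 2359787 = (466854 + 3298072) + 2359787 = 3764926 + 2359787 = 6124713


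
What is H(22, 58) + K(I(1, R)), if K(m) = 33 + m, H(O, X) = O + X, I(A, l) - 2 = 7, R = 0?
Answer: 122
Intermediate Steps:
I(A, l) = 9 (I(A, l) = 2 + 7 = 9)
H(22, 58) + K(I(1, R)) = (22 + 58) + (33 + 9) = 80 + 42 = 122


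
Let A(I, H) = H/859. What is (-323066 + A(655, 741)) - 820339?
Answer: -982184154/859 ≈ -1.1434e+6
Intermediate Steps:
A(I, H) = H/859 (A(I, H) = H*(1/859) = H/859)
(-323066 + A(655, 741)) - 820339 = (-323066 + (1/859)*741) - 820339 = (-323066 + 741/859) - 820339 = -277512953/859 - 820339 = -982184154/859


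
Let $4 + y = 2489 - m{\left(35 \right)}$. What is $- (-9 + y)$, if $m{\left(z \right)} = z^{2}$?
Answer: $-1251$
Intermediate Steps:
$y = 1260$ ($y = -4 + \left(2489 - 35^{2}\right) = -4 + \left(2489 - 1225\right) = -4 + 1264 = 1260$)
$- (-9 + y) = - (-9 + 1260) = \left(-1\right) 1251 = -1251$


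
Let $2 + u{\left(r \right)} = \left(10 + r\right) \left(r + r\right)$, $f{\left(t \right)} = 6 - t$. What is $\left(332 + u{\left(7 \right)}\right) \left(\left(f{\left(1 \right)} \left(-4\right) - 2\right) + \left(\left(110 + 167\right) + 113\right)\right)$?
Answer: $209024$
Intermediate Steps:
$u{\left(r \right)} = -2 + 2 r \left(10 + r\right)$ ($u{\left(r \right)} = -2 + \left(10 + r\right) \left(r + r\right) = -2 + \left(10 + r\right) 2 r = -2 + 2 r \left(10 + r\right)$)
$\left(332 + u{\left(7 \right)}\right) \left(\left(f{\left(1 \right)} \left(-4\right) - 2\right) + \left(\left(110 + 167\right) + 113\right)\right) = \left(332 + \left(-2 + 2 \cdot 7^{2} + 20 \cdot 7\right)\right) \left(\left(\left(6 - 1\right) \left(-4\right) - 2\right) + \left(\left(110 + 167\right) + 113\right)\right) = \left(332 + \left(-2 + 2 \cdot 49 + 140\right)\right) \left(\left(\left(6 - 1\right) \left(-4\right) - 2\right) + \left(277 + 113\right)\right) = \left(332 + \left(-2 + 98 + 140\right)\right) \left(\left(5 \left(-4\right) - 2\right) + 390\right) = \left(332 + 236\right) \left(\left(-20 - 2\right) + 390\right) = 568 \left(-22 + 390\right) = 568 \cdot 368 = 209024$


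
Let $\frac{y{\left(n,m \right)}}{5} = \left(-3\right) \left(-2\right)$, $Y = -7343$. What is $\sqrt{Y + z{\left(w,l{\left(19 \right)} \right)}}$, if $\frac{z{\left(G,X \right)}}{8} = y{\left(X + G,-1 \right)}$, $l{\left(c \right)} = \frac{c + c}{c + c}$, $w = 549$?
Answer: $i \sqrt{7103} \approx 84.279 i$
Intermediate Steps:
$y{\left(n,m \right)} = 30$ ($y{\left(n,m \right)} = 5 \left(\left(-3\right) \left(-2\right)\right) = 5 \cdot 6 = 30$)
$l{\left(c \right)} = 1$ ($l{\left(c \right)} = \frac{2 c}{2 c} = 2 c \frac{1}{2 c} = 1$)
$z{\left(G,X \right)} = 240$ ($z{\left(G,X \right)} = 8 \cdot 30 = 240$)
$\sqrt{Y + z{\left(w,l{\left(19 \right)} \right)}} = \sqrt{-7343 + 240} = \sqrt{-7103} = i \sqrt{7103}$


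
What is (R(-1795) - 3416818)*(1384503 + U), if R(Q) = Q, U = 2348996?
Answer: -12763388216887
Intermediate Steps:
(R(-1795) - 3416818)*(1384503 + U) = (-1795 - 3416818)*(1384503 + 2348996) = -3418613*3733499 = -12763388216887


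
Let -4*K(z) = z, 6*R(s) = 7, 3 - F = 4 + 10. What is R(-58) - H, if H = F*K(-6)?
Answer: 53/3 ≈ 17.667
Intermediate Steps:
F = -11 (F = 3 - (4 + 10) = 3 - 1*14 = 3 - 14 = -11)
R(s) = 7/6 (R(s) = (⅙)*7 = 7/6)
K(z) = -z/4
H = -33/2 (H = -(-11)*(-6)/4 = -11*3/2 = -33/2 ≈ -16.500)
R(-58) - H = 7/6 - 1*(-33/2) = 7/6 + 33/2 = 53/3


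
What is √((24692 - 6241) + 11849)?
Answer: 10*√303 ≈ 174.07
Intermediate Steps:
√((24692 - 6241) + 11849) = √(18451 + 11849) = √30300 = 10*√303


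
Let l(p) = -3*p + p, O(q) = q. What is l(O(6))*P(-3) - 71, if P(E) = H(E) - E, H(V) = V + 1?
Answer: -83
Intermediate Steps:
l(p) = -2*p
H(V) = 1 + V
P(E) = 1 (P(E) = (1 + E) - E = 1)
l(O(6))*P(-3) - 71 = -2*6*1 - 71 = -12*1 - 71 = -12 - 71 = -83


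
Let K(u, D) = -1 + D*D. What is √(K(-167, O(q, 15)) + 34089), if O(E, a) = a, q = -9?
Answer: √34313 ≈ 185.24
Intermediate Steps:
K(u, D) = -1 + D²
√(K(-167, O(q, 15)) + 34089) = √((-1 + 15²) + 34089) = √((-1 + 225) + 34089) = √(224 + 34089) = √34313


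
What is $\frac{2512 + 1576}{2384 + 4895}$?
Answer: $\frac{4088}{7279} \approx 0.56162$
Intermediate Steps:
$\frac{2512 + 1576}{2384 + 4895} = \frac{4088}{7279}$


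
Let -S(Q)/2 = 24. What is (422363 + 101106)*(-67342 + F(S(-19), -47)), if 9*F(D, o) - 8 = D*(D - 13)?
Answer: -315726139598/9 ≈ -3.5081e+10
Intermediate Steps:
S(Q) = -48 (S(Q) = -2*24 = -48)
F(D, o) = 8/9 + D*(-13 + D)/9 (F(D, o) = 8/9 + (D*(D - 13))/9 = 8/9 + (D*(-13 + D))/9 = 8/9 + D*(-13 + D)/9)
(422363 + 101106)*(-67342 + F(S(-19), -47)) = (422363 + 101106)*(-67342 + (8/9 - 13/9*(-48) + (1/9)*(-48)**2)) = 523469*(-67342 + (8/9 + 208/3 + (1/9)*2304)) = 523469*(-67342 + (8/9 + 208/3 + 256)) = 523469*(-67342 + 2936/9) = 523469*(-603142/9) = -315726139598/9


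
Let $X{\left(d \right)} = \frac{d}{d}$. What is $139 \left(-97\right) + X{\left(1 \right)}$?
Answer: $-13482$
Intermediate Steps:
$X{\left(d \right)} = 1$
$139 \left(-97\right) + X{\left(1 \right)} = 139 \left(-97\right) + 1 = -13483 + 1 = -13482$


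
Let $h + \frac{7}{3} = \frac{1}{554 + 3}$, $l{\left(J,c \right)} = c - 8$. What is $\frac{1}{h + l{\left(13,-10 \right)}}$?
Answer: $- \frac{1671}{33974} \approx -0.049185$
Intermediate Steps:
$l{\left(J,c \right)} = -8 + c$ ($l{\left(J,c \right)} = c - 8 = -8 + c$)
$h = - \frac{3896}{1671}$ ($h = - \frac{7}{3} + \frac{1}{554 + 3} = - \frac{7}{3} + \frac{1}{557} = - \frac{3896}{1671} \approx -2.3315$)
$\frac{1}{h + l{\left(13,-10 \right)}} = \frac{1}{- \frac{3896}{1671} - 18} = \frac{1}{- \frac{33974}{1671}} = - \frac{1671}{33974}$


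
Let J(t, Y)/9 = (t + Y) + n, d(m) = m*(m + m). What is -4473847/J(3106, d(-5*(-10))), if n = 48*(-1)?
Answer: -4473847/72522 ≈ -61.690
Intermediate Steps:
d(m) = 2*m**2 (d(m) = m*(2*m) = 2*m**2)
n = -48
J(t, Y) = -432 + 9*Y + 9*t (J(t, Y) = 9*((t + Y) - 48) = 9*((Y + t) - 48) = 9*(-48 + Y + t) = -432 + 9*Y + 9*t)
-4473847/J(3106, d(-5*(-10))) = -4473847/(-432 + 9*(2*(-5*(-10))**2) + 9*3106) = -4473847/(-432 + 9*(2*50**2) + 27954) = -4473847/(-432 + 9*(2*2500) + 27954) = -4473847/(-432 + 9*5000 + 27954) = -4473847/(-432 + 45000 + 27954) = -4473847/72522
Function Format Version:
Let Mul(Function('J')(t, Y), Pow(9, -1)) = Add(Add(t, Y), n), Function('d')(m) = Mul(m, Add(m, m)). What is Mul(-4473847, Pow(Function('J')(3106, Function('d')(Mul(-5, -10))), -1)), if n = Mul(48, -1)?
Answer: Rational(-4473847, 72522) ≈ -61.690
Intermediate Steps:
Function('d')(m) = Mul(2, Pow(m, 2)) (Function('d')(m) = Mul(m, Mul(2, m)) = Mul(2, Pow(m, 2)))
n = -48
Function('J')(t, Y) = Add(-432, Mul(9, Y), Mul(9, t)) (Function('J')(t, Y) = Mul(9, Add(Add(t, Y), -48)) = Mul(9, Add(Add(Y, t), -48)) = Mul(9, Add(-48, Y, t)) = Add(-432, Mul(9, Y), Mul(9, t)))
Mul(-4473847, Pow(Function('J')(3106, Function('d')(Mul(-5, -10))), -1)) = Mul(-4473847, Pow(Add(-432, Mul(9, Mul(2, Pow(Mul(-5, -10), 2))), Mul(9, 3106)), -1)) = Mul(-4473847, Pow(Add(-432, Mul(9, Mul(2, Pow(50, 2))), 27954), -1)) = Mul(-4473847, Pow(Add(-432, Mul(9, Mul(2, 2500)), 27954), -1)) = Mul(-4473847, Pow(Add(-432, Mul(9, 5000), 27954), -1)) = Mul(-4473847, Pow(Add(-432, 45000, 27954), -1)) = Mul(-4473847, Pow(72522, -1)) = Mul(-4473847, Rational(1, 72522)) = Rational(-4473847, 72522)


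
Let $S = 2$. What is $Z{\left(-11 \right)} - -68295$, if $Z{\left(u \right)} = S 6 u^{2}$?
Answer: $69747$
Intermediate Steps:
$Z{\left(u \right)} = 12 u^{2}$ ($Z{\left(u \right)} = 2 \cdot 6 u^{2} = 12 u^{2}$)
$Z{\left(-11 \right)} - -68295 = 12 \left(-11\right)^{2} - -68295 = 12 \cdot 121 + 68295 = 1452 + 68295 = 69747$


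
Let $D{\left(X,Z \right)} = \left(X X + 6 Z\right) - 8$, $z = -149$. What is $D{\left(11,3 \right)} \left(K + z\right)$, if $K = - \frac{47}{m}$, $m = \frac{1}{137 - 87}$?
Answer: $-327369$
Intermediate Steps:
$m = \frac{1}{50} \approx 0.02$
$K = -2350$ ($K = - 47 \frac{1}{\frac{1}{50}} = \left(-47\right) 50 = -2350$)
$D{\left(X,Z \right)} = -8 + X^{2} + 6 Z$ ($D{\left(X,Z \right)} = \left(X^{2} + 6 Z\right) - 8 = -8 + X^{2} + 6 Z$)
$D{\left(11,3 \right)} \left(K + z\right) = \left(-8 + 11^{2} + 6 \cdot 3\right) \left(-2350 - 149\right) = \left(-8 + 121 + 18\right) \left(-2499\right) = 131 \left(-2499\right) = -327369$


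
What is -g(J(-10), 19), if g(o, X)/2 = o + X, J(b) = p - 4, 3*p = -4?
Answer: -82/3 ≈ -27.333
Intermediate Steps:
p = -4/3 (p = (⅓)*(-4) = -4/3 ≈ -1.3333)
J(b) = -16/3 (J(b) = -4/3 - 4 = -16/3)
g(o, X) = 2*X + 2*o (g(o, X) = 2*(o + X) = 2*(X + o) = 2*X + 2*o)
-g(J(-10), 19) = -(2*19 + 2*(-16/3)) = -(38 - 32/3) = -1*82/3 = -82/3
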